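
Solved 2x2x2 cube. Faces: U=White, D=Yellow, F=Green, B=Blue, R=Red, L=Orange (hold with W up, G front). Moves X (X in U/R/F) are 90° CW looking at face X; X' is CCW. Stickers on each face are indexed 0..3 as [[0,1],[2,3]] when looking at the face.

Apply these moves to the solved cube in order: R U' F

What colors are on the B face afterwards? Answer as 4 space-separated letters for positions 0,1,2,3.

Answer: R R W B

Derivation:
After move 1 (R): R=RRRR U=WGWG F=GYGY D=YBYB B=WBWB
After move 2 (U'): U=GGWW F=OOGY R=GYRR B=RRWB L=WBOO
After move 3 (F): F=GOYO U=GGOB R=WYWR D=RGYB L=WYOB
Query: B face = RRWB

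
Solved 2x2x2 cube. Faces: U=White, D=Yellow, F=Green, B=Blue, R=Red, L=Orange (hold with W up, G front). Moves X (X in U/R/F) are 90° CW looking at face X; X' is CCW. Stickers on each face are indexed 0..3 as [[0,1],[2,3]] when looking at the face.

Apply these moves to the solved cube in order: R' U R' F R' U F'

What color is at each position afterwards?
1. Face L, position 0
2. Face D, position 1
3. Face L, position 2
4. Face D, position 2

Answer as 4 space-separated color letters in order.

After move 1 (R'): R=RRRR U=WBWB F=GWGW D=YGYG B=YBYB
After move 2 (U): U=WWBB F=RRGW R=YBRR B=OOYB L=GWOO
After move 3 (R'): R=BRYR U=WYBO F=RWGB D=YRYW B=GOGB
After move 4 (F): F=GRBW U=WYOW R=BROR D=YBYW L=GYOR
After move 5 (R'): R=RRBO U=WGOG F=GYBW D=YRYW B=WOBB
After move 6 (U): U=OWGG F=RRBW R=WOBO B=GYBB L=GYOR
After move 7 (F'): F=RWRB U=OWWB R=ROYO D=YRYW L=GGOG
Query 1: L[0] = G
Query 2: D[1] = R
Query 3: L[2] = O
Query 4: D[2] = Y

Answer: G R O Y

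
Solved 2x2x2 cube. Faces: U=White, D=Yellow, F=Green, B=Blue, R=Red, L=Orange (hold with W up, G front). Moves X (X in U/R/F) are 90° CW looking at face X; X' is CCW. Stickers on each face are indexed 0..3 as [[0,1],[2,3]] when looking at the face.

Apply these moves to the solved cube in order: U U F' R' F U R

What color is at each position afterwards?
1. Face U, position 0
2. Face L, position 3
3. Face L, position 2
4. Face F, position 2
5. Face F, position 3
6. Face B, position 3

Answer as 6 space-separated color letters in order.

After move 1 (U): U=WWWW F=RRGG R=BBRR B=OOBB L=GGOO
After move 2 (U): U=WWWW F=BBGG R=OORR B=GGBB L=RROO
After move 3 (F'): F=BGBG U=WWOR R=YOYR D=ROYY L=RWOW
After move 4 (R'): R=ORYY U=WBOG F=BWBR D=RGYG B=YGOB
After move 5 (F): F=BBRW U=WBWW R=ORGY D=YOYG L=RROG
After move 6 (U): U=WWWB F=ORRW R=YGGY B=RROB L=BBOG
After move 7 (R): R=GYYG U=WRWW F=OORG D=YOYR B=BRWB
Query 1: U[0] = W
Query 2: L[3] = G
Query 3: L[2] = O
Query 4: F[2] = R
Query 5: F[3] = G
Query 6: B[3] = B

Answer: W G O R G B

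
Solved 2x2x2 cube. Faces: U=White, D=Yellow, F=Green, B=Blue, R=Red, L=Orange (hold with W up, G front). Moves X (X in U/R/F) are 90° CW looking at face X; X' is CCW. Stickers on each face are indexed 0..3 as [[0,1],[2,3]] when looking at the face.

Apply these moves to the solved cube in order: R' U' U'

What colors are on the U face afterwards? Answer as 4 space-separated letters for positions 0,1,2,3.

After move 1 (R'): R=RRRR U=WBWB F=GWGW D=YGYG B=YBYB
After move 2 (U'): U=BBWW F=OOGW R=GWRR B=RRYB L=YBOO
After move 3 (U'): U=BWBW F=YBGW R=OORR B=GWYB L=RROO
Query: U face = BWBW

Answer: B W B W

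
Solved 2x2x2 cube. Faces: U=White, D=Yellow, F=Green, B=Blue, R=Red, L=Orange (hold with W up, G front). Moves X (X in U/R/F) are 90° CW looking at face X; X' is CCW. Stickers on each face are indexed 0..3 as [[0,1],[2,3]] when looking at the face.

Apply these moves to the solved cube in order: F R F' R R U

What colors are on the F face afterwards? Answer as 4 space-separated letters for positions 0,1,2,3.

After move 1 (F): F=GGGG U=WWOO R=WRWR D=RRYY L=OYOY
After move 2 (R): R=WWRR U=WGOG F=GRGY D=RBYB B=OBWB
After move 3 (F'): F=RYGG U=WGWR R=BWRR D=YYYB L=OGOO
After move 4 (R): R=RBRW U=WYWG F=RYGB D=YWYO B=RBGB
After move 5 (R): R=RRWB U=WYWB F=RWGO D=YGYR B=GBYB
After move 6 (U): U=WWBY F=RRGO R=GBWB B=OGYB L=RWOO
Query: F face = RRGO

Answer: R R G O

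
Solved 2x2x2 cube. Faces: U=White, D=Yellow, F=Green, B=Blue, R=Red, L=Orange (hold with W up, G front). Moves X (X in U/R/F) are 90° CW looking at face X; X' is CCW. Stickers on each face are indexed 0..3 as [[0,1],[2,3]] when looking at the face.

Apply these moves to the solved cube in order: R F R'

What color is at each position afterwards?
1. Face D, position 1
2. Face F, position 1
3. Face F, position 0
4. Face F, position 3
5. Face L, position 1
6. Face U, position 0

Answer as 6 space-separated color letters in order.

Answer: G G G O Y W

Derivation:
After move 1 (R): R=RRRR U=WGWG F=GYGY D=YBYB B=WBWB
After move 2 (F): F=GGYY U=WGOO R=WRGR D=RRYB L=OYOB
After move 3 (R'): R=RRWG U=WWOW F=GGYO D=RGYY B=BBRB
Query 1: D[1] = G
Query 2: F[1] = G
Query 3: F[0] = G
Query 4: F[3] = O
Query 5: L[1] = Y
Query 6: U[0] = W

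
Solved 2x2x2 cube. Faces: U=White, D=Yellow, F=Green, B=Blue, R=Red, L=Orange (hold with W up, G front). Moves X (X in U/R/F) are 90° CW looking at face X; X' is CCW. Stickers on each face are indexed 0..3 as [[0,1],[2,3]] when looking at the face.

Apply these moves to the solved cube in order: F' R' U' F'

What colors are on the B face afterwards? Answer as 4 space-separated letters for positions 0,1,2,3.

Answer: R R O B

Derivation:
After move 1 (F'): F=GGGG U=WWRR R=YRYR D=OOYY L=OWOW
After move 2 (R'): R=RRYY U=WBRB F=GWGR D=OGYG B=YBOB
After move 3 (U'): U=BBWR F=OWGR R=GWYY B=RROB L=YBOW
After move 4 (F'): F=WROG U=BBGY R=GWOY D=BWYG L=YROW
Query: B face = RROB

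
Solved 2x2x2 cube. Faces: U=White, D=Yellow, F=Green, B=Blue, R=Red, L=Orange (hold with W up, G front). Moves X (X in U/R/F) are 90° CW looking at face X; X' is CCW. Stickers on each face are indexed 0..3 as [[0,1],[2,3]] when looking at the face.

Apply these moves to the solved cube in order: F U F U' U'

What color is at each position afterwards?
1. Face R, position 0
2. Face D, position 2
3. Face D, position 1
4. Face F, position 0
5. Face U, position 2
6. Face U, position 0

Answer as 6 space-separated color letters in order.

After move 1 (F): F=GGGG U=WWOO R=WRWR D=RRYY L=OYOY
After move 2 (U): U=OWOW F=WRGG R=BBWR B=OYBB L=GGOY
After move 3 (F): F=GWGR U=OWYG R=OBWR D=WBYY L=GROR
After move 4 (U'): U=WGOY F=GRGR R=GWWR B=OBBB L=OYOR
After move 5 (U'): U=GYWO F=OYGR R=GRWR B=GWBB L=OBOR
Query 1: R[0] = G
Query 2: D[2] = Y
Query 3: D[1] = B
Query 4: F[0] = O
Query 5: U[2] = W
Query 6: U[0] = G

Answer: G Y B O W G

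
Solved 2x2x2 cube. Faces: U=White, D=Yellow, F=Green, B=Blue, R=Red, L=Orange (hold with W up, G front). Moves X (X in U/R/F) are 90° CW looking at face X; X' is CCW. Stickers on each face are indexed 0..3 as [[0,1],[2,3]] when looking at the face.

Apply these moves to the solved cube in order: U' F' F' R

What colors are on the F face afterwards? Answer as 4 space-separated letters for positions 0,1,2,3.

Answer: G W O Y

Derivation:
After move 1 (U'): U=WWWW F=OOGG R=GGRR B=RRBB L=BBOO
After move 2 (F'): F=OGOG U=WWGR R=YGYR D=BOYY L=BWOW
After move 3 (F'): F=GGOO U=WWYY R=OGBR D=WWYY L=BROG
After move 4 (R): R=BORG U=WGYO F=GWOY D=WBYR B=YRWB
Query: F face = GWOY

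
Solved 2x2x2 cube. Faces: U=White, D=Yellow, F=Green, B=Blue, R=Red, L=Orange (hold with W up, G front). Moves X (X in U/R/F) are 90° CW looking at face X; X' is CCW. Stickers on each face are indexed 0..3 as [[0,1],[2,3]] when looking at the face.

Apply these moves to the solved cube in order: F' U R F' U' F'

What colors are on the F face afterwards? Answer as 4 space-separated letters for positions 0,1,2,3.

After move 1 (F'): F=GGGG U=WWRR R=YRYR D=OOYY L=OWOW
After move 2 (U): U=RWRW F=YRGG R=BBYR B=OWBB L=GGOW
After move 3 (R): R=YBRB U=RRRG F=YOGY D=OBYO B=WWWB
After move 4 (F'): F=OYYG U=RRYR R=BBOB D=GWYO L=GGOR
After move 5 (U'): U=RRRY F=GGYG R=OYOB B=BBWB L=WWOR
After move 6 (F'): F=GGGY U=RROO R=WYGB D=WRYO L=WYOR
Query: F face = GGGY

Answer: G G G Y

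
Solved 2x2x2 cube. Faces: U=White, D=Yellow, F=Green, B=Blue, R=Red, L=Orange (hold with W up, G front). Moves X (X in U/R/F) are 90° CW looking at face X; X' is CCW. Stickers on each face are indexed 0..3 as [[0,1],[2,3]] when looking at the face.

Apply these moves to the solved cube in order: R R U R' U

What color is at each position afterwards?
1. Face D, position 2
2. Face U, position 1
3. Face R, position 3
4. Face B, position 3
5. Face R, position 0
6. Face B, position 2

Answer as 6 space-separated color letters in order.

After move 1 (R): R=RRRR U=WGWG F=GYGY D=YBYB B=WBWB
After move 2 (R): R=RRRR U=WYWY F=GBGB D=YWYW B=GBGB
After move 3 (U): U=WWYY F=RRGB R=GBRR B=OOGB L=GBOO
After move 4 (R'): R=BRGR U=WGYO F=RWGY D=YRYB B=WOWB
After move 5 (U): U=YWOG F=BRGY R=WOGR B=GBWB L=RWOO
Query 1: D[2] = Y
Query 2: U[1] = W
Query 3: R[3] = R
Query 4: B[3] = B
Query 5: R[0] = W
Query 6: B[2] = W

Answer: Y W R B W W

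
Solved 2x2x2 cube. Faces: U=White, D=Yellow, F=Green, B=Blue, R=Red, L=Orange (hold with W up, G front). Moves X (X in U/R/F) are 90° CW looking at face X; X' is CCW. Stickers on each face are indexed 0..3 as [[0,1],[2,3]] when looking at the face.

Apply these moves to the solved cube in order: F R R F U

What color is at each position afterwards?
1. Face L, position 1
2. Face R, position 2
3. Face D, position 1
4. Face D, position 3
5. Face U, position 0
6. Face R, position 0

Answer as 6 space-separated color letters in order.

Answer: G Y R O Y G

Derivation:
After move 1 (F): F=GGGG U=WWOO R=WRWR D=RRYY L=OYOY
After move 2 (R): R=WWRR U=WGOG F=GRGY D=RBYB B=OBWB
After move 3 (R): R=RWRW U=WROY F=GBGB D=RWYO B=GBGB
After move 4 (F): F=GGBB U=WRYY R=OWYW D=RRYO L=OROW
After move 5 (U): U=YWYR F=OWBB R=GBYW B=ORGB L=GGOW
Query 1: L[1] = G
Query 2: R[2] = Y
Query 3: D[1] = R
Query 4: D[3] = O
Query 5: U[0] = Y
Query 6: R[0] = G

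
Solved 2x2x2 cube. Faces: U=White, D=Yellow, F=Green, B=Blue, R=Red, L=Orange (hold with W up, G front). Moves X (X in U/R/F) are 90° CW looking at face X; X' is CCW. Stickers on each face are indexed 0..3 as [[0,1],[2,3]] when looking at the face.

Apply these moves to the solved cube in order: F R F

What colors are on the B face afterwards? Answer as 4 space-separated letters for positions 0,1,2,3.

Answer: O B W B

Derivation:
After move 1 (F): F=GGGG U=WWOO R=WRWR D=RRYY L=OYOY
After move 2 (R): R=WWRR U=WGOG F=GRGY D=RBYB B=OBWB
After move 3 (F): F=GGYR U=WGYY R=OWGR D=RWYB L=OROB
Query: B face = OBWB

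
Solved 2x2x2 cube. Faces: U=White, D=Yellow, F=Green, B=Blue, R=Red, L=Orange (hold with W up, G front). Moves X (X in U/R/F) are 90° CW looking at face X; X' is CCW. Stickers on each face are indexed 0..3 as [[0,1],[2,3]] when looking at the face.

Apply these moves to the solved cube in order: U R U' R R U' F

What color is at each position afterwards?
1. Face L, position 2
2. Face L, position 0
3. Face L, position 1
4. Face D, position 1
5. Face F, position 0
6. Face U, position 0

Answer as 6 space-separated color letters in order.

Answer: O Y Y G G B

Derivation:
After move 1 (U): U=WWWW F=RRGG R=BBRR B=OOBB L=GGOO
After move 2 (R): R=RBRB U=WRWG F=RYGY D=YBYO B=WOWB
After move 3 (U'): U=RGWW F=GGGY R=RYRB B=RBWB L=WOOO
After move 4 (R): R=RRBY U=RGWY F=GBGO D=YWYR B=WBGB
After move 5 (R): R=BRYR U=RBWO F=GWGR D=YGYW B=YBGB
After move 6 (U'): U=BORW F=WOGR R=GWYR B=BRGB L=YBOO
After move 7 (F): F=GWRO U=BOOB R=RWWR D=YGYW L=YYOG
Query 1: L[2] = O
Query 2: L[0] = Y
Query 3: L[1] = Y
Query 4: D[1] = G
Query 5: F[0] = G
Query 6: U[0] = B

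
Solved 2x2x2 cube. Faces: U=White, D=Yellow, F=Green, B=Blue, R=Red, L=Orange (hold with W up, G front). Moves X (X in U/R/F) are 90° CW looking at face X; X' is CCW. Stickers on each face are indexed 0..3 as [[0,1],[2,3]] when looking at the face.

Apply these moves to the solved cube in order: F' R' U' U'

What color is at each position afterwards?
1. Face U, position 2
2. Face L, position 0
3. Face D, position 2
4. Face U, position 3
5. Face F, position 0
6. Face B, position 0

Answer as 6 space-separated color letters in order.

Answer: B R Y W Y G

Derivation:
After move 1 (F'): F=GGGG U=WWRR R=YRYR D=OOYY L=OWOW
After move 2 (R'): R=RRYY U=WBRB F=GWGR D=OGYG B=YBOB
After move 3 (U'): U=BBWR F=OWGR R=GWYY B=RROB L=YBOW
After move 4 (U'): U=BRBW F=YBGR R=OWYY B=GWOB L=RROW
Query 1: U[2] = B
Query 2: L[0] = R
Query 3: D[2] = Y
Query 4: U[3] = W
Query 5: F[0] = Y
Query 6: B[0] = G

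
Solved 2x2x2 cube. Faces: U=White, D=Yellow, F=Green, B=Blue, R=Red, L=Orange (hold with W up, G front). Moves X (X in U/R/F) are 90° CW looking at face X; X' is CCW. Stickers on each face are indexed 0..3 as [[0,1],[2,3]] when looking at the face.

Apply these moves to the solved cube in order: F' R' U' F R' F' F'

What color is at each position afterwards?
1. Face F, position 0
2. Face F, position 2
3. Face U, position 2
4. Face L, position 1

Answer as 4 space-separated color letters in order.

Answer: B B O W

Derivation:
After move 1 (F'): F=GGGG U=WWRR R=YRYR D=OOYY L=OWOW
After move 2 (R'): R=RRYY U=WBRB F=GWGR D=OGYG B=YBOB
After move 3 (U'): U=BBWR F=OWGR R=GWYY B=RROB L=YBOW
After move 4 (F): F=GORW U=BBWB R=WWRY D=YGYG L=YOOG
After move 5 (R'): R=WYWR U=BOWR F=GBRB D=YOYW B=GRGB
After move 6 (F'): F=BBGR U=BOWW R=OYYR D=OGYW L=YROW
After move 7 (F'): F=BRBG U=BOOY R=GYOR D=RWYW L=YWOW
Query 1: F[0] = B
Query 2: F[2] = B
Query 3: U[2] = O
Query 4: L[1] = W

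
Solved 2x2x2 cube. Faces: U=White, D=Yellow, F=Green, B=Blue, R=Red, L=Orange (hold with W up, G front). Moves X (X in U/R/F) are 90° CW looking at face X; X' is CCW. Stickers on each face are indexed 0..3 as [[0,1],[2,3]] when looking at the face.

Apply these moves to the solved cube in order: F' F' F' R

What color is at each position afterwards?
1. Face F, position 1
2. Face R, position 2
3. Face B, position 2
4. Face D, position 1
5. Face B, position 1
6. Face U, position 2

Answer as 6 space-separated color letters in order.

Answer: R R W B B O

Derivation:
After move 1 (F'): F=GGGG U=WWRR R=YRYR D=OOYY L=OWOW
After move 2 (F'): F=GGGG U=WWYY R=OROR D=WWYY L=OROR
After move 3 (F'): F=GGGG U=WWOO R=WRWR D=RRYY L=OYOY
After move 4 (R): R=WWRR U=WGOG F=GRGY D=RBYB B=OBWB
Query 1: F[1] = R
Query 2: R[2] = R
Query 3: B[2] = W
Query 4: D[1] = B
Query 5: B[1] = B
Query 6: U[2] = O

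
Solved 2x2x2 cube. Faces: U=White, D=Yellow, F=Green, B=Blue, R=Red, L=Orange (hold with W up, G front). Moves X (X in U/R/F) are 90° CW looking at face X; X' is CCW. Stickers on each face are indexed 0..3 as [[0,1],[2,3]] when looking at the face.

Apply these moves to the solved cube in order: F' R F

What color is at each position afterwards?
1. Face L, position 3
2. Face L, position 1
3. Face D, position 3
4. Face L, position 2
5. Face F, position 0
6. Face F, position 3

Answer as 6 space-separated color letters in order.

Answer: B O B O G O

Derivation:
After move 1 (F'): F=GGGG U=WWRR R=YRYR D=OOYY L=OWOW
After move 2 (R): R=YYRR U=WGRG F=GOGY D=OBYB B=RBWB
After move 3 (F): F=GGYO U=WGWW R=RYGR D=RYYB L=OOOB
Query 1: L[3] = B
Query 2: L[1] = O
Query 3: D[3] = B
Query 4: L[2] = O
Query 5: F[0] = G
Query 6: F[3] = O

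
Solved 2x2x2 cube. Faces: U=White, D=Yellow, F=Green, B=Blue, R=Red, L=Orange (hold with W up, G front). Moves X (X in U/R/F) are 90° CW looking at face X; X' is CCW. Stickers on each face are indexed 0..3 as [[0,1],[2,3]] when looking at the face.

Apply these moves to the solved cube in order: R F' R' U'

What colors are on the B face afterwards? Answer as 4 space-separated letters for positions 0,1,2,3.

After move 1 (R): R=RRRR U=WGWG F=GYGY D=YBYB B=WBWB
After move 2 (F'): F=YYGG U=WGRR R=BRYR D=OOYB L=OGOW
After move 3 (R'): R=RRBY U=WWRW F=YGGR D=OYYG B=BBOB
After move 4 (U'): U=WWWR F=OGGR R=YGBY B=RROB L=BBOW
Query: B face = RROB

Answer: R R O B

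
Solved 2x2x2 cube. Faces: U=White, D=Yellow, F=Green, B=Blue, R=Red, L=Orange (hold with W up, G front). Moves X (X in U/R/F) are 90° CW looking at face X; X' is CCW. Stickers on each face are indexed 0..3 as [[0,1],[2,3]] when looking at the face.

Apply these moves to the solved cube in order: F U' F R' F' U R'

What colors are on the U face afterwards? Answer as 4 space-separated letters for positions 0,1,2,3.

After move 1 (F): F=GGGG U=WWOO R=WRWR D=RRYY L=OYOY
After move 2 (U'): U=WOWO F=OYGG R=GGWR B=WRBB L=BBOY
After move 3 (F): F=GOGY U=WOYB R=WGOR D=WGYY L=BROR
After move 4 (R'): R=GRWO U=WBYW F=GOGB D=WOYY B=YRGB
After move 5 (F'): F=OBGG U=WBGW R=ORWO D=RRYY L=BWOY
After move 6 (U): U=GWWB F=ORGG R=YRWO B=BWGB L=OBOY
After move 7 (R'): R=ROYW U=GGWB F=OWGB D=RRYG B=YWRB
Query: U face = GGWB

Answer: G G W B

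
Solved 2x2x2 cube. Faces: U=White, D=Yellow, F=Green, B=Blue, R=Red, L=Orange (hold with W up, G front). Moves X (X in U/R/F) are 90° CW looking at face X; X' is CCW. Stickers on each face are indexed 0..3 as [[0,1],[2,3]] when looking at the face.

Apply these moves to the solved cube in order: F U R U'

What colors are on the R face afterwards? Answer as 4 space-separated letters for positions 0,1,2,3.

Answer: W R R B

Derivation:
After move 1 (F): F=GGGG U=WWOO R=WRWR D=RRYY L=OYOY
After move 2 (U): U=OWOW F=WRGG R=BBWR B=OYBB L=GGOY
After move 3 (R): R=WBRB U=OROG F=WRGY D=RBYO B=WYWB
After move 4 (U'): U=RGOO F=GGGY R=WRRB B=WBWB L=WYOY
Query: R face = WRRB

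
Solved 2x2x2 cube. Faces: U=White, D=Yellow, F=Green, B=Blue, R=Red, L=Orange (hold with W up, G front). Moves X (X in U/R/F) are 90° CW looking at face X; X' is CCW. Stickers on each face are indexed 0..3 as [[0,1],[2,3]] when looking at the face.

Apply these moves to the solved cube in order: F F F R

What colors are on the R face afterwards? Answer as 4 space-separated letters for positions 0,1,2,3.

After move 1 (F): F=GGGG U=WWOO R=WRWR D=RRYY L=OYOY
After move 2 (F): F=GGGG U=WWYY R=OROR D=WWYY L=OROR
After move 3 (F): F=GGGG U=WWRR R=YRYR D=OOYY L=OWOW
After move 4 (R): R=YYRR U=WGRG F=GOGY D=OBYB B=RBWB
Query: R face = YYRR

Answer: Y Y R R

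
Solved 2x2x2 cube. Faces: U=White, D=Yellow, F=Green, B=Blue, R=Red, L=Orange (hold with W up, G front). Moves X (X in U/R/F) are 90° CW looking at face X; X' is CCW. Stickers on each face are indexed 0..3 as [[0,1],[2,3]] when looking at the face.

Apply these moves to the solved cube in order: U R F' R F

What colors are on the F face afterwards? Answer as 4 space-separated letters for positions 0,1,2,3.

After move 1 (U): U=WWWW F=RRGG R=BBRR B=OOBB L=GGOO
After move 2 (R): R=RBRB U=WRWG F=RYGY D=YBYO B=WOWB
After move 3 (F'): F=YYRG U=WRRR R=BBYB D=GOYO L=GGOW
After move 4 (R): R=YBBB U=WYRG F=YORO D=GWYW B=RORB
After move 5 (F): F=RYOO U=WYWG R=RBGB D=BYYW L=GGOW
Query: F face = RYOO

Answer: R Y O O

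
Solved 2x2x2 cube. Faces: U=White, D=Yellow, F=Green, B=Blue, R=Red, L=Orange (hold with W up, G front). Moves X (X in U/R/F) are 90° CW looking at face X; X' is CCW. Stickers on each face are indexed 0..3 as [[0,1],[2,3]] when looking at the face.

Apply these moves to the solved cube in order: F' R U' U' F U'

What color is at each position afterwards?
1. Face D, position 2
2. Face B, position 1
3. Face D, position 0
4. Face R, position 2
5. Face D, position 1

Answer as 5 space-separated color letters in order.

After move 1 (F'): F=GGGG U=WWRR R=YRYR D=OOYY L=OWOW
After move 2 (R): R=YYRR U=WGRG F=GOGY D=OBYB B=RBWB
After move 3 (U'): U=GGWR F=OWGY R=GORR B=YYWB L=RBOW
After move 4 (U'): U=GRGW F=RBGY R=OWRR B=GOWB L=YYOW
After move 5 (F): F=GRYB U=GRWY R=GWWR D=ROYB L=YOOB
After move 6 (U'): U=RYGW F=YOYB R=GRWR B=GWWB L=GOOB
Query 1: D[2] = Y
Query 2: B[1] = W
Query 3: D[0] = R
Query 4: R[2] = W
Query 5: D[1] = O

Answer: Y W R W O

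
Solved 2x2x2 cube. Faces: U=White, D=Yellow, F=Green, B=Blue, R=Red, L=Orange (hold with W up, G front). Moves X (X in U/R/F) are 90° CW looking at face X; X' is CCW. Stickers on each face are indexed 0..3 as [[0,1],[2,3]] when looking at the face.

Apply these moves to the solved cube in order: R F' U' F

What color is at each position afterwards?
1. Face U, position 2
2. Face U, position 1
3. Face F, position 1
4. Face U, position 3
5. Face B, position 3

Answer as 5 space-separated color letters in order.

Answer: W R O B B

Derivation:
After move 1 (R): R=RRRR U=WGWG F=GYGY D=YBYB B=WBWB
After move 2 (F'): F=YYGG U=WGRR R=BRYR D=OOYB L=OGOW
After move 3 (U'): U=GRWR F=OGGG R=YYYR B=BRWB L=WBOW
After move 4 (F): F=GOGG U=GRWB R=WYRR D=YYYB L=WOOO
Query 1: U[2] = W
Query 2: U[1] = R
Query 3: F[1] = O
Query 4: U[3] = B
Query 5: B[3] = B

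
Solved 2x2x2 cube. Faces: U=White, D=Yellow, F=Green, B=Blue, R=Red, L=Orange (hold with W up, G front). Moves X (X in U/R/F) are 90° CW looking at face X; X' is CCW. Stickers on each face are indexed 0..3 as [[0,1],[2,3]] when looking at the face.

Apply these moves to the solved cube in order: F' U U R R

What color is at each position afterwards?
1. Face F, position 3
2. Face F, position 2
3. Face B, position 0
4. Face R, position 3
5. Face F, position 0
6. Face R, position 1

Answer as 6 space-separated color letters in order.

After move 1 (F'): F=GGGG U=WWRR R=YRYR D=OOYY L=OWOW
After move 2 (U): U=RWRW F=YRGG R=BBYR B=OWBB L=GGOW
After move 3 (U): U=RRWW F=BBGG R=OWYR B=GGBB L=YROW
After move 4 (R): R=YORW U=RBWG F=BOGY D=OBYG B=WGRB
After move 5 (R): R=RYWO U=ROWY F=BBGG D=ORYW B=GGBB
Query 1: F[3] = G
Query 2: F[2] = G
Query 3: B[0] = G
Query 4: R[3] = O
Query 5: F[0] = B
Query 6: R[1] = Y

Answer: G G G O B Y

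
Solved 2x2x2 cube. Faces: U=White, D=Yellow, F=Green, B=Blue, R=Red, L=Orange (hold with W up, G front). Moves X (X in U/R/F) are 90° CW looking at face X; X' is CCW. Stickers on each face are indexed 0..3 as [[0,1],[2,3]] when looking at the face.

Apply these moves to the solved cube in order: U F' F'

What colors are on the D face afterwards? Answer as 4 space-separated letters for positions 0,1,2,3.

Answer: W W Y Y

Derivation:
After move 1 (U): U=WWWW F=RRGG R=BBRR B=OOBB L=GGOO
After move 2 (F'): F=RGRG U=WWBR R=YBYR D=GOYY L=GWOW
After move 3 (F'): F=GGRR U=WWYY R=OBGR D=WWYY L=GROB
Query: D face = WWYY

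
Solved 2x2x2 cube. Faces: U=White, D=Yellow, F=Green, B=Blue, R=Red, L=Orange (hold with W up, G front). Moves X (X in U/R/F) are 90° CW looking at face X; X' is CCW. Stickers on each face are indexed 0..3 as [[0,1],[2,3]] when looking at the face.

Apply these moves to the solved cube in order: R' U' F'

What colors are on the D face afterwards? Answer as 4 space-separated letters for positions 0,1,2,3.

After move 1 (R'): R=RRRR U=WBWB F=GWGW D=YGYG B=YBYB
After move 2 (U'): U=BBWW F=OOGW R=GWRR B=RRYB L=YBOO
After move 3 (F'): F=OWOG U=BBGR R=GWYR D=BOYG L=YWOW
Query: D face = BOYG

Answer: B O Y G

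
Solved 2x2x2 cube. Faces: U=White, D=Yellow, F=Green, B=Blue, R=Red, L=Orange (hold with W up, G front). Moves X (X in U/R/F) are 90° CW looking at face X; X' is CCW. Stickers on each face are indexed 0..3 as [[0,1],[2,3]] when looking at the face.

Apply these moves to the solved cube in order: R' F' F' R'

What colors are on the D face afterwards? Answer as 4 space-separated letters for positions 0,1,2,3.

Answer: B G Y G

Derivation:
After move 1 (R'): R=RRRR U=WBWB F=GWGW D=YGYG B=YBYB
After move 2 (F'): F=WWGG U=WBRR R=GRYR D=OOYG L=OBOW
After move 3 (F'): F=WGWG U=WBGY R=OROR D=BWYG L=OROR
After move 4 (R'): R=RROO U=WYGY F=WBWY D=BGYG B=GBWB
Query: D face = BGYG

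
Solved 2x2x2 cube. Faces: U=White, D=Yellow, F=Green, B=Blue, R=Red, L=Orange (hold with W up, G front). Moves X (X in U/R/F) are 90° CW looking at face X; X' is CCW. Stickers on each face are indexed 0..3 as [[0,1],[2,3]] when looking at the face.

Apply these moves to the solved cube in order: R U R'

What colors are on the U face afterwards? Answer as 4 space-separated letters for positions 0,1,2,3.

Answer: W W G O

Derivation:
After move 1 (R): R=RRRR U=WGWG F=GYGY D=YBYB B=WBWB
After move 2 (U): U=WWGG F=RRGY R=WBRR B=OOWB L=GYOO
After move 3 (R'): R=BRWR U=WWGO F=RWGG D=YRYY B=BOBB
Query: U face = WWGO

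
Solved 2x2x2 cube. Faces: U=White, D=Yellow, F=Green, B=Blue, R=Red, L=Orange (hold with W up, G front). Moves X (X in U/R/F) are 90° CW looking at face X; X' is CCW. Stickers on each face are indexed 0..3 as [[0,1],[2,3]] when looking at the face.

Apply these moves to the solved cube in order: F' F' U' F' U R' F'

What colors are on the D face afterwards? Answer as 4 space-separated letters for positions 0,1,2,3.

Answer: G W Y G

Derivation:
After move 1 (F'): F=GGGG U=WWRR R=YRYR D=OOYY L=OWOW
After move 2 (F'): F=GGGG U=WWYY R=OROR D=WWYY L=OROR
After move 3 (U'): U=WYWY F=ORGG R=GGOR B=ORBB L=BBOR
After move 4 (F'): F=RGOG U=WYGO R=WGWR D=BRYY L=BYOW
After move 5 (U): U=GWOY F=WGOG R=ORWR B=BYBB L=RGOW
After move 6 (R'): R=RROW U=GBOB F=WWOY D=BGYG B=YYRB
After move 7 (F'): F=WYWO U=GBRO R=GRBW D=GWYG L=RBOO
Query: D face = GWYG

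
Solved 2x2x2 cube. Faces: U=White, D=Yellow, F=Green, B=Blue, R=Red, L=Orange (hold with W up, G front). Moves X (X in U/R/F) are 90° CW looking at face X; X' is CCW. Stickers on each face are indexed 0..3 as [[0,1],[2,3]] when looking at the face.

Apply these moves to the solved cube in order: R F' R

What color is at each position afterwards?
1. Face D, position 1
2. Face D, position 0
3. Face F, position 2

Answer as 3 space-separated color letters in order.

Answer: W O G

Derivation:
After move 1 (R): R=RRRR U=WGWG F=GYGY D=YBYB B=WBWB
After move 2 (F'): F=YYGG U=WGRR R=BRYR D=OOYB L=OGOW
After move 3 (R): R=YBRR U=WYRG F=YOGB D=OWYW B=RBGB
Query 1: D[1] = W
Query 2: D[0] = O
Query 3: F[2] = G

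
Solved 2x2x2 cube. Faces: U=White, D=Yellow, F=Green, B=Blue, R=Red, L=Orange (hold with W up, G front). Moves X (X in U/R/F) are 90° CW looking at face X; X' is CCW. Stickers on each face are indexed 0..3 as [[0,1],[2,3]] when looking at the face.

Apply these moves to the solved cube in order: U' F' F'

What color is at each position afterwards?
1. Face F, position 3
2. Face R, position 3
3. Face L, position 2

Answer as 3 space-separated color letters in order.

Answer: O R O

Derivation:
After move 1 (U'): U=WWWW F=OOGG R=GGRR B=RRBB L=BBOO
After move 2 (F'): F=OGOG U=WWGR R=YGYR D=BOYY L=BWOW
After move 3 (F'): F=GGOO U=WWYY R=OGBR D=WWYY L=BROG
Query 1: F[3] = O
Query 2: R[3] = R
Query 3: L[2] = O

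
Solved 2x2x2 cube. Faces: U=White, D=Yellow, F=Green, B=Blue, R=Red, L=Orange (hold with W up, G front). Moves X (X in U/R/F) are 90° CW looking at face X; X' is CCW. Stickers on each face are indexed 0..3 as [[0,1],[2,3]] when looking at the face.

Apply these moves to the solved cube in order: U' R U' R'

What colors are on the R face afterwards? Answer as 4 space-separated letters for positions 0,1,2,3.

After move 1 (U'): U=WWWW F=OOGG R=GGRR B=RRBB L=BBOO
After move 2 (R): R=RGRG U=WOWG F=OYGY D=YBYR B=WRWB
After move 3 (U'): U=OGWW F=BBGY R=OYRG B=RGWB L=WROO
After move 4 (R'): R=YGOR U=OWWR F=BGGW D=YBYY B=RGBB
Query: R face = YGOR

Answer: Y G O R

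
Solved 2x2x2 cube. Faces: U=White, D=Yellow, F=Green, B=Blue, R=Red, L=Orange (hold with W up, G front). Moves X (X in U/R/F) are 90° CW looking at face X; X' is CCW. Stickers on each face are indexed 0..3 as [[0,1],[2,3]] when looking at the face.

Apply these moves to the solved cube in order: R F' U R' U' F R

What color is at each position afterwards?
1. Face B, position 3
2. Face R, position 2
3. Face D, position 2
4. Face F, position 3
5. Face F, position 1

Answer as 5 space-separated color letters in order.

After move 1 (R): R=RRRR U=WGWG F=GYGY D=YBYB B=WBWB
After move 2 (F'): F=YYGG U=WGRR R=BRYR D=OOYB L=OGOW
After move 3 (U): U=RWRG F=BRGG R=WBYR B=OGWB L=YYOW
After move 4 (R'): R=BRWY U=RWRO F=BWGG D=ORYG B=BGOB
After move 5 (U'): U=WORR F=YYGG R=BWWY B=BROB L=BGOW
After move 6 (F): F=GYGY U=WOWG R=RWRY D=WBYG L=BOOR
After move 7 (R): R=RRYW U=WYWY F=GBGG D=WOYB B=GROB
Query 1: B[3] = B
Query 2: R[2] = Y
Query 3: D[2] = Y
Query 4: F[3] = G
Query 5: F[1] = B

Answer: B Y Y G B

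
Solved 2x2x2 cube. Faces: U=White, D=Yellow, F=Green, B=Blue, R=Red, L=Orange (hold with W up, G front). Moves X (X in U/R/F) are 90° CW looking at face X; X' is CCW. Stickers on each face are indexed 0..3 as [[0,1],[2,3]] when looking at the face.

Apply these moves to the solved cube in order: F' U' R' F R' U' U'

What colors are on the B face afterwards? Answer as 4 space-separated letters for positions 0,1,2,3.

Answer: G B G B

Derivation:
After move 1 (F'): F=GGGG U=WWRR R=YRYR D=OOYY L=OWOW
After move 2 (U'): U=WRWR F=OWGG R=GGYR B=YRBB L=BBOW
After move 3 (R'): R=GRGY U=WBWY F=ORGR D=OWYG B=YROB
After move 4 (F): F=GORR U=WBWB R=WRYY D=GGYG L=BOOW
After move 5 (R'): R=RYWY U=WOWY F=GBRB D=GOYR B=GRGB
After move 6 (U'): U=OYWW F=BORB R=GBWY B=RYGB L=GROW
After move 7 (U'): U=YWOW F=GRRB R=BOWY B=GBGB L=RYOW
Query: B face = GBGB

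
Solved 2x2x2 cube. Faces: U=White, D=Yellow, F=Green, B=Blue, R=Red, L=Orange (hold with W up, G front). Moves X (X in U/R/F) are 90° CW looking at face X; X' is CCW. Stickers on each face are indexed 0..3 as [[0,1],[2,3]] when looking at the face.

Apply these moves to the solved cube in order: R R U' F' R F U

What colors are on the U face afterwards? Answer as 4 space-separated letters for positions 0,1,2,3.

Answer: W Y W B

Derivation:
After move 1 (R): R=RRRR U=WGWG F=GYGY D=YBYB B=WBWB
After move 2 (R): R=RRRR U=WYWY F=GBGB D=YWYW B=GBGB
After move 3 (U'): U=YYWW F=OOGB R=GBRR B=RRGB L=GBOO
After move 4 (F'): F=OBOG U=YYGR R=WBYR D=BOYW L=GWOW
After move 5 (R): R=YWRB U=YBGG F=OOOW D=BGYR B=RRYB
After move 6 (F): F=OOWO U=YBWW R=GWGB D=RYYR L=GBOG
After move 7 (U): U=WYWB F=GWWO R=RRGB B=GBYB L=OOOG
Query: U face = WYWB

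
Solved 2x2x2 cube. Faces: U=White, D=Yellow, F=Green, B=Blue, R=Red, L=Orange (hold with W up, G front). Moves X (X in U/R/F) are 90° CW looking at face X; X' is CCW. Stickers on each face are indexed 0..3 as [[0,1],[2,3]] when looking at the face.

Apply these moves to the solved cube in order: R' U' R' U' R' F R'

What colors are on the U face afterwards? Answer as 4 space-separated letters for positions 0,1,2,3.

Answer: Y O O W

Derivation:
After move 1 (R'): R=RRRR U=WBWB F=GWGW D=YGYG B=YBYB
After move 2 (U'): U=BBWW F=OOGW R=GWRR B=RRYB L=YBOO
After move 3 (R'): R=WRGR U=BYWR F=OBGW D=YOYW B=GRGB
After move 4 (U'): U=YRBW F=YBGW R=OBGR B=WRGB L=GROO
After move 5 (R'): R=BROG U=YGBW F=YRGW D=YBYW B=WROB
After move 6 (F): F=GYWR U=YGOR R=BRWG D=OBYW L=GYOB
After move 7 (R'): R=RGBW U=YOOW F=GGWR D=OYYR B=WRBB
Query: U face = YOOW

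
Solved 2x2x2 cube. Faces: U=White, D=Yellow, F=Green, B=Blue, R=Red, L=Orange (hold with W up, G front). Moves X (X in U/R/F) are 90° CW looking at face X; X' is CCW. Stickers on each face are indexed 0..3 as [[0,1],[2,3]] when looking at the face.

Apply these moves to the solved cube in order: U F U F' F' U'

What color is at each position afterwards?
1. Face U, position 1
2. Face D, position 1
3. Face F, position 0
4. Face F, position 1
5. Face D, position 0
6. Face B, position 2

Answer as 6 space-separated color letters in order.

After move 1 (U): U=WWWW F=RRGG R=BBRR B=OOBB L=GGOO
After move 2 (F): F=GRGR U=WWOG R=WBWR D=RBYY L=GYOY
After move 3 (U): U=OWGW F=WBGR R=OOWR B=GYBB L=GROY
After move 4 (F'): F=BRWG U=OWOW R=BORR D=RYYY L=GWOG
After move 5 (F'): F=RGBW U=OWBR R=YORR D=WGYY L=GWOO
After move 6 (U'): U=WROB F=GWBW R=RGRR B=YOBB L=GYOO
Query 1: U[1] = R
Query 2: D[1] = G
Query 3: F[0] = G
Query 4: F[1] = W
Query 5: D[0] = W
Query 6: B[2] = B

Answer: R G G W W B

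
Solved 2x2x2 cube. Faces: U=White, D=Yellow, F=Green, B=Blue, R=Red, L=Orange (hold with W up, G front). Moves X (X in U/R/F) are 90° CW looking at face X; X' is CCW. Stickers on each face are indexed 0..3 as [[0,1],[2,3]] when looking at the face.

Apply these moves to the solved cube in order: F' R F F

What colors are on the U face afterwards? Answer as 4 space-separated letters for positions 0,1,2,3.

Answer: W G B O

Derivation:
After move 1 (F'): F=GGGG U=WWRR R=YRYR D=OOYY L=OWOW
After move 2 (R): R=YYRR U=WGRG F=GOGY D=OBYB B=RBWB
After move 3 (F): F=GGYO U=WGWW R=RYGR D=RYYB L=OOOB
After move 4 (F): F=YGOG U=WGBO R=WYWR D=GRYB L=OROY
Query: U face = WGBO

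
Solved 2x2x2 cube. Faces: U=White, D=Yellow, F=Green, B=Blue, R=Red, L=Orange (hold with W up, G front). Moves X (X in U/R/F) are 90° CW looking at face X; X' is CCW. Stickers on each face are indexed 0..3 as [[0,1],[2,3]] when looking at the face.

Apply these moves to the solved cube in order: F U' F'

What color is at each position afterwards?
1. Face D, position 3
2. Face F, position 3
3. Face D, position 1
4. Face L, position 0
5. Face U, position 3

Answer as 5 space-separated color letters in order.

Answer: Y G Y B W

Derivation:
After move 1 (F): F=GGGG U=WWOO R=WRWR D=RRYY L=OYOY
After move 2 (U'): U=WOWO F=OYGG R=GGWR B=WRBB L=BBOY
After move 3 (F'): F=YGOG U=WOGW R=RGRR D=BYYY L=BOOW
Query 1: D[3] = Y
Query 2: F[3] = G
Query 3: D[1] = Y
Query 4: L[0] = B
Query 5: U[3] = W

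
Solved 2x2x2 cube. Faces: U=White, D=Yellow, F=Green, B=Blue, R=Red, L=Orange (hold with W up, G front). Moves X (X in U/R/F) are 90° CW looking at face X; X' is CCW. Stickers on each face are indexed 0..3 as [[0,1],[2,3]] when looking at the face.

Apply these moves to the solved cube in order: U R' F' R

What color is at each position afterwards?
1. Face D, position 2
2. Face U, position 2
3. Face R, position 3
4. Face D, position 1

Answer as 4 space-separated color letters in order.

After move 1 (U): U=WWWW F=RRGG R=BBRR B=OOBB L=GGOO
After move 2 (R'): R=BRBR U=WBWO F=RWGW D=YRYG B=YOYB
After move 3 (F'): F=WWRG U=WBBB R=RRYR D=GOYG L=GOOW
After move 4 (R): R=YRRR U=WWBG F=WORG D=GYYY B=BOBB
Query 1: D[2] = Y
Query 2: U[2] = B
Query 3: R[3] = R
Query 4: D[1] = Y

Answer: Y B R Y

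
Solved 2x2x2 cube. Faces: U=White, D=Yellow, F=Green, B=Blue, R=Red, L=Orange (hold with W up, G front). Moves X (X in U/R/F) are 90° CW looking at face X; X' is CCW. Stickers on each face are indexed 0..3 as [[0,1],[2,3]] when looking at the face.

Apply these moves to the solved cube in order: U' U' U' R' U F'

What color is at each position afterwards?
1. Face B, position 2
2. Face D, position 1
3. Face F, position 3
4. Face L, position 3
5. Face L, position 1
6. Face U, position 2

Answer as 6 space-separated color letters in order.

Answer: Y O G O B Y

Derivation:
After move 1 (U'): U=WWWW F=OOGG R=GGRR B=RRBB L=BBOO
After move 2 (U'): U=WWWW F=BBGG R=OORR B=GGBB L=RROO
After move 3 (U'): U=WWWW F=RRGG R=BBRR B=OOBB L=GGOO
After move 4 (R'): R=BRBR U=WBWO F=RWGW D=YRYG B=YOYB
After move 5 (U): U=WWOB F=BRGW R=YOBR B=GGYB L=RWOO
After move 6 (F'): F=RWBG U=WWYB R=ROYR D=WOYG L=RBOO
Query 1: B[2] = Y
Query 2: D[1] = O
Query 3: F[3] = G
Query 4: L[3] = O
Query 5: L[1] = B
Query 6: U[2] = Y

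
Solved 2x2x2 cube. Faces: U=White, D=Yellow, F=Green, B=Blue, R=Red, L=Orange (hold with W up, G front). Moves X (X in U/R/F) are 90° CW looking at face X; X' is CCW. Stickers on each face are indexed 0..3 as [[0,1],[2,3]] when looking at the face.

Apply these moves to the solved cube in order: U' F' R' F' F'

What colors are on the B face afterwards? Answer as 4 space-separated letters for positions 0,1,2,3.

Answer: Y R O B

Derivation:
After move 1 (U'): U=WWWW F=OOGG R=GGRR B=RRBB L=BBOO
After move 2 (F'): F=OGOG U=WWGR R=YGYR D=BOYY L=BWOW
After move 3 (R'): R=GRYY U=WBGR F=OWOR D=BGYG B=YROB
After move 4 (F'): F=WROO U=WBGY R=GRBY D=WWYG L=BROG
After move 5 (F'): F=ROWO U=WBGB R=WRWY D=RGYG L=BYOG
Query: B face = YROB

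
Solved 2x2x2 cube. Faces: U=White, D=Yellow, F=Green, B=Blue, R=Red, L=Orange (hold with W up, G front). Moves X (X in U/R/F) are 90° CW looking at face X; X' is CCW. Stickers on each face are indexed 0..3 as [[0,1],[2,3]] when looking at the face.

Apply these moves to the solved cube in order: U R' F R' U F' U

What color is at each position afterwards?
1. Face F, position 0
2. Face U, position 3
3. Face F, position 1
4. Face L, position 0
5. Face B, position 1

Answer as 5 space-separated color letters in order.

Answer: R W O R Y

Derivation:
After move 1 (U): U=WWWW F=RRGG R=BBRR B=OOBB L=GGOO
After move 2 (R'): R=BRBR U=WBWO F=RWGW D=YRYG B=YOYB
After move 3 (F): F=GRWW U=WBOG R=WROR D=BBYG L=GYOR
After move 4 (R'): R=RRWO U=WYOY F=GBWG D=BRYW B=GOBB
After move 5 (U): U=OWYY F=RRWG R=GOWO B=GYBB L=GBOR
After move 6 (F'): F=RGRW U=OWGW R=ROBO D=BRYW L=GYOY
After move 7 (U): U=GOWW F=RORW R=GYBO B=GYBB L=RGOY
Query 1: F[0] = R
Query 2: U[3] = W
Query 3: F[1] = O
Query 4: L[0] = R
Query 5: B[1] = Y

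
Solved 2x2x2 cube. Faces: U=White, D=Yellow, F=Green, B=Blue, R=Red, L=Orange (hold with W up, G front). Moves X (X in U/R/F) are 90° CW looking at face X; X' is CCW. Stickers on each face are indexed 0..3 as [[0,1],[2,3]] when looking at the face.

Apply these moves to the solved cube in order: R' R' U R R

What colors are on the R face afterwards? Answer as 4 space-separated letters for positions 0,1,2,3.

After move 1 (R'): R=RRRR U=WBWB F=GWGW D=YGYG B=YBYB
After move 2 (R'): R=RRRR U=WYWY F=GBGB D=YWYW B=GBGB
After move 3 (U): U=WWYY F=RRGB R=GBRR B=OOGB L=GBOO
After move 4 (R): R=RGRB U=WRYB F=RWGW D=YGYO B=YOWB
After move 5 (R): R=RRBG U=WWYW F=RGGO D=YWYY B=BORB
Query: R face = RRBG

Answer: R R B G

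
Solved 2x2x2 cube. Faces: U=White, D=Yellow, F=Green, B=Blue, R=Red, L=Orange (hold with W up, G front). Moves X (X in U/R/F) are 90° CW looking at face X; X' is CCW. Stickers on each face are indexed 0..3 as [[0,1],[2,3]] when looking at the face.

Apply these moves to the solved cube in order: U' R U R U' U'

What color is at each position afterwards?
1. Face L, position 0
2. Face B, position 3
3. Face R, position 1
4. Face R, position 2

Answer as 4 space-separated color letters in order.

Answer: R B Y G

Derivation:
After move 1 (U'): U=WWWW F=OOGG R=GGRR B=RRBB L=BBOO
After move 2 (R): R=RGRG U=WOWG F=OYGY D=YBYR B=WRWB
After move 3 (U): U=WWGO F=RGGY R=WRRG B=BBWB L=OYOO
After move 4 (R): R=RWGR U=WGGY F=RBGR D=YWYB B=OBWB
After move 5 (U'): U=GYWG F=OYGR R=RBGR B=RWWB L=OBOO
After move 6 (U'): U=YGGW F=OBGR R=OYGR B=RBWB L=RWOO
Query 1: L[0] = R
Query 2: B[3] = B
Query 3: R[1] = Y
Query 4: R[2] = G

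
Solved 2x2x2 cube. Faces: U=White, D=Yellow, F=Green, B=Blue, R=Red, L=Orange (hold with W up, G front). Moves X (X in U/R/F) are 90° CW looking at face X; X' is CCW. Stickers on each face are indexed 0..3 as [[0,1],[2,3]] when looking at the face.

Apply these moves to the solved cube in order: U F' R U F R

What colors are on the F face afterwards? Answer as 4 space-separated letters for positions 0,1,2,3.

Answer: R R Y O

Derivation:
After move 1 (U): U=WWWW F=RRGG R=BBRR B=OOBB L=GGOO
After move 2 (F'): F=RGRG U=WWBR R=YBYR D=GOYY L=GWOW
After move 3 (R): R=YYRB U=WGBG F=RORY D=GBYO B=ROWB
After move 4 (U): U=BWGG F=YYRY R=RORB B=GWWB L=ROOW
After move 5 (F): F=RYYY U=BWWO R=GOGB D=RRYO L=RGOB
After move 6 (R): R=GGBO U=BYWY F=RRYO D=RWYG B=OWWB
Query: F face = RRYO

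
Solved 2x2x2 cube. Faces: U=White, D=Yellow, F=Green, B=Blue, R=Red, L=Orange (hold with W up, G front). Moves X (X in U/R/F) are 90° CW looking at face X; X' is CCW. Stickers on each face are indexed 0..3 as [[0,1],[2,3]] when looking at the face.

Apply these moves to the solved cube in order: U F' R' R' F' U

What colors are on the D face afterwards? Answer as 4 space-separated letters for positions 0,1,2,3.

Answer: W W Y R

Derivation:
After move 1 (U): U=WWWW F=RRGG R=BBRR B=OOBB L=GGOO
After move 2 (F'): F=RGRG U=WWBR R=YBYR D=GOYY L=GWOW
After move 3 (R'): R=BRYY U=WBBO F=RWRR D=GGYG B=YOOB
After move 4 (R'): R=RYBY U=WOBY F=RBRO D=GWYR B=GOGB
After move 5 (F'): F=BORR U=WORB R=WYGY D=WWYR L=GYOB
After move 6 (U): U=RWBO F=WYRR R=GOGY B=GYGB L=BOOB
Query: D face = WWYR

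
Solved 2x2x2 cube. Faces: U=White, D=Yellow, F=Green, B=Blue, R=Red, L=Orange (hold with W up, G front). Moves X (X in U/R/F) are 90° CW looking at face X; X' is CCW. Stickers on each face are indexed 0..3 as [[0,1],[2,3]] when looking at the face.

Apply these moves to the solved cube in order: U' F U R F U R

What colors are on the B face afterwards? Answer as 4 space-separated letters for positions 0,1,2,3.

After move 1 (U'): U=WWWW F=OOGG R=GGRR B=RRBB L=BBOO
After move 2 (F): F=GOGO U=WWOB R=WGWR D=RGYY L=BYOY
After move 3 (U): U=OWBW F=WGGO R=RRWR B=BYBB L=GOOY
After move 4 (R): R=WRRR U=OGBO F=WGGY D=RBYB B=WYWB
After move 5 (F): F=GWYG U=OGYO R=BROR D=RWYB L=GROB
After move 6 (U): U=YOOG F=BRYG R=WYOR B=GRWB L=GWOB
After move 7 (R): R=OWRY U=YROG F=BWYB D=RWYG B=GROB
Query: B face = GROB

Answer: G R O B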